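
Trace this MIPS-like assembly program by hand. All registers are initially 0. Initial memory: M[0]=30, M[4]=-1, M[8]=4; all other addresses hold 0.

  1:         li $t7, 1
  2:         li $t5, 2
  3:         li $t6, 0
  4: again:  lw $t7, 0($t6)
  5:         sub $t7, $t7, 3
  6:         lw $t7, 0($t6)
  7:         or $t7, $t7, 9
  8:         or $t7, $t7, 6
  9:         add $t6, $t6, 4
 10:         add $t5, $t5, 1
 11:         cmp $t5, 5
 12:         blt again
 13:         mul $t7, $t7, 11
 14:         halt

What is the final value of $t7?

165

$t7=1
$t5=2
$t6=0
$t7=M[0]=30
$t7=30-3=27
$t7=M[0]=30
$t7=30|9=31
$t7=31|6=31
$t6=0+4=4
$t5=2+1=3
cmp $t5, 5  (cmp 3,5)
blt again: taken
$t7=M[4]=-1
$t7=(-1)-3=-4
$t7=M[4]=-1
$t7=(-1)|9=-1
$t7=(-1)|6=-1
$t6=4+4=8
$t5=3+1=4
cmp $t5, 5  (cmp 4,5)
blt again: taken
$t7=M[8]=4
$t7=4-3=1
$t7=M[8]=4
$t7=4|9=13
$t7=13|6=15
$t6=8+4=12
$t5=4+1=5
cmp $t5, 5  (cmp 5,5)
blt again: not taken
$t7=15*11=165
halt.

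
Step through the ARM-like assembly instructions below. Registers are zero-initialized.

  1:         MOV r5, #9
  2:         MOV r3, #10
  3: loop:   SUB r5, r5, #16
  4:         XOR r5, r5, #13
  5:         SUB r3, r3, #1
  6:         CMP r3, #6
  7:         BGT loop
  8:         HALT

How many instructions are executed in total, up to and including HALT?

23

after MOV r5, #9: r5=9
after MOV r3, #10: r3=10
after SUB r5, r5, #16: r5=9-16=-7
after XOR r5, r5, #13: r5=(-7)^13=-12
after SUB r3, r3, #1: r3=10-1=9
CMP r3, #6  (cmp 9,6)
BGT loop: taken
after SUB r5, r5, #16: r5=(-12)-16=-28
after XOR r5, r5, #13: r5=(-28)^13=-23
after SUB r3, r3, #1: r3=9-1=8
CMP r3, #6  (cmp 8,6)
BGT loop: taken
after SUB r5, r5, #16: r5=(-23)-16=-39
after XOR r5, r5, #13: r5=(-39)^13=-44
after SUB r3, r3, #1: r3=8-1=7
CMP r3, #6  (cmp 7,6)
BGT loop: taken
after SUB r5, r5, #16: r5=(-44)-16=-60
after XOR r5, r5, #13: r5=(-60)^13=-55
after SUB r3, r3, #1: r3=7-1=6
CMP r3, #6  (cmp 6,6)
BGT loop: not taken
halt.
Total executed instructions: 23.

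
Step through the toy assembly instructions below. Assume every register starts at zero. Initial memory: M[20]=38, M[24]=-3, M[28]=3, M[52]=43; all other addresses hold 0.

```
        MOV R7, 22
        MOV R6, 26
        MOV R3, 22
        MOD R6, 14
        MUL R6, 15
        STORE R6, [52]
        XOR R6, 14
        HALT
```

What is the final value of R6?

186

R7=22
R6=26
R3=22
R6=26%14=12
R6=12*15=180
STORE R6, [52] → M[52]=180
R6=180^14=186
halt.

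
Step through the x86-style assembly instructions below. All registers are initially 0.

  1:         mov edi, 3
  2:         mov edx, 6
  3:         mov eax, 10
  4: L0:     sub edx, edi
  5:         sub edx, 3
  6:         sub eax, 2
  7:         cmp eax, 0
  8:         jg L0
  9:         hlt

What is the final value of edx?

mov edi, 3 → edi=3
mov edx, 6 → edx=6
mov eax, 10 → eax=10
sub edx, edi → edx=6-3=3
sub edx, 3 → edx=3-3=0
sub eax, 2 → eax=10-2=8
cmp eax, 0  (cmp 8,0)
jg L0: taken
sub edx, edi → edx=0-3=-3
sub edx, 3 → edx=(-3)-3=-6
sub eax, 2 → eax=8-2=6
cmp eax, 0  (cmp 6,0)
jg L0: taken
sub edx, edi → edx=(-6)-3=-9
sub edx, 3 → edx=(-9)-3=-12
sub eax, 2 → eax=6-2=4
cmp eax, 0  (cmp 4,0)
jg L0: taken
sub edx, edi → edx=(-12)-3=-15
sub edx, 3 → edx=(-15)-3=-18
sub eax, 2 → eax=4-2=2
cmp eax, 0  (cmp 2,0)
jg L0: taken
sub edx, edi → edx=(-18)-3=-21
sub edx, 3 → edx=(-21)-3=-24
sub eax, 2 → eax=2-2=0
cmp eax, 0  (cmp 0,0)
jg L0: not taken
halt.

-24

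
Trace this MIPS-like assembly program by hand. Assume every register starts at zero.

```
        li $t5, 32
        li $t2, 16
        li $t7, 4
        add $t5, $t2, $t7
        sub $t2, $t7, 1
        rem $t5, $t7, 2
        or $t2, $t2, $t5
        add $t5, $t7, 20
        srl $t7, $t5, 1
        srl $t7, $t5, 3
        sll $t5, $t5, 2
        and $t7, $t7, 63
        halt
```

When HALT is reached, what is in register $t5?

after li $t5, 32: $t5=32
after li $t2, 16: $t2=16
after li $t7, 4: $t7=4
after add $t5, $t2, $t7: $t5=16+4=20
after sub $t2, $t7, 1: $t2=4-1=3
after rem $t5, $t7, 2: $t5=4%2=0
after or $t2, $t2, $t5: $t2=3|0=3
after add $t5, $t7, 20: $t5=4+20=24
after srl $t7, $t5, 1: $t7=24>>1=12
after srl $t7, $t5, 3: $t7=24>>3=3
after sll $t5, $t5, 2: $t5=24<<2=96
after and $t7, $t7, 63: $t7=3&63=3
halt.

96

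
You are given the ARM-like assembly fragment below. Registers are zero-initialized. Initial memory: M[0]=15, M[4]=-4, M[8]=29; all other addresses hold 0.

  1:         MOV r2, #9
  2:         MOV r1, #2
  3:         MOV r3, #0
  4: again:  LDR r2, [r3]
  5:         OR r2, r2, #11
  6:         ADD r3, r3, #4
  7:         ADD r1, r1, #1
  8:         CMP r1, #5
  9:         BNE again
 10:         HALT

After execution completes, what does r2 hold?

31

after MOV r2, #9: r2=9
after MOV r1, #2: r1=2
after MOV r3, #0: r3=0
after LDR r2, [r3]: r2=M[0]=15
after OR r2, r2, #11: r2=15|11=15
after ADD r3, r3, #4: r3=0+4=4
after ADD r1, r1, #1: r1=2+1=3
CMP r1, #5  (cmp 3,5)
BNE again: taken
after LDR r2, [r3]: r2=M[4]=-4
after OR r2, r2, #11: r2=(-4)|11=-1
after ADD r3, r3, #4: r3=4+4=8
after ADD r1, r1, #1: r1=3+1=4
CMP r1, #5  (cmp 4,5)
BNE again: taken
after LDR r2, [r3]: r2=M[8]=29
after OR r2, r2, #11: r2=29|11=31
after ADD r3, r3, #4: r3=8+4=12
after ADD r1, r1, #1: r1=4+1=5
CMP r1, #5  (cmp 5,5)
BNE again: not taken
halt.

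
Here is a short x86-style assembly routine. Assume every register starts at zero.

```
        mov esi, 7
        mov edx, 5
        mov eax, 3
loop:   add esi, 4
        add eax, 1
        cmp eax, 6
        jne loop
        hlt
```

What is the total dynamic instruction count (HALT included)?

mov esi, 7 → esi=7
mov edx, 5 → edx=5
mov eax, 3 → eax=3
add esi, 4 → esi=7+4=11
add eax, 1 → eax=3+1=4
cmp eax, 6  (cmp 4,6)
jne loop: taken
add esi, 4 → esi=11+4=15
add eax, 1 → eax=4+1=5
cmp eax, 6  (cmp 5,6)
jne loop: taken
add esi, 4 → esi=15+4=19
add eax, 1 → eax=5+1=6
cmp eax, 6  (cmp 6,6)
jne loop: not taken
halt.
Total executed instructions: 16.

16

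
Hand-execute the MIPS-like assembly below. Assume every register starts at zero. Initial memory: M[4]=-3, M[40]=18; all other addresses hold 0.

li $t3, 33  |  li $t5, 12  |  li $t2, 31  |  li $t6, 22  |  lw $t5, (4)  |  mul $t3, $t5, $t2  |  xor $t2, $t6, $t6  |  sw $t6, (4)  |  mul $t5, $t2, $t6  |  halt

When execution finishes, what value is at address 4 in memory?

li $t3, 33 → $t3=33
li $t5, 12 → $t5=12
li $t2, 31 → $t2=31
li $t6, 22 → $t6=22
lw $t5, (4) → $t5=M[4]=-3
mul $t3, $t5, $t2 → $t3=(-3)*31=-93
xor $t2, $t6, $t6 → $t2=22^22=0
sw $t6, (4) → M[4]=22
mul $t5, $t2, $t6 → $t5=0*22=0
halt.

22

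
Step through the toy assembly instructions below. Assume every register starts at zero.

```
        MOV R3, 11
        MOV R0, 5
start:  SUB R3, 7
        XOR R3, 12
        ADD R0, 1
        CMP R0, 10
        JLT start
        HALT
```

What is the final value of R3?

4

R3=11
R0=5
R3=11-7=4
R3=4^12=8
R0=5+1=6
CMP R0, 10  (cmp 6,10)
JLT start: taken
R3=8-7=1
R3=1^12=13
R0=6+1=7
CMP R0, 10  (cmp 7,10)
JLT start: taken
R3=13-7=6
R3=6^12=10
R0=7+1=8
CMP R0, 10  (cmp 8,10)
JLT start: taken
R3=10-7=3
R3=3^12=15
R0=8+1=9
CMP R0, 10  (cmp 9,10)
JLT start: taken
R3=15-7=8
R3=8^12=4
R0=9+1=10
CMP R0, 10  (cmp 10,10)
JLT start: not taken
halt.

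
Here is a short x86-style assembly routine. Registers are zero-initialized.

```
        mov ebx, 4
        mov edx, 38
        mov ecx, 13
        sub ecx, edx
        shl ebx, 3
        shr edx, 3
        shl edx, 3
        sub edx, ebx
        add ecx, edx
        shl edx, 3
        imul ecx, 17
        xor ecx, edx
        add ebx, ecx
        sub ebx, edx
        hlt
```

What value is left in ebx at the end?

-393

after mov ebx, 4: ebx=4
after mov edx, 38: edx=38
after mov ecx, 13: ecx=13
after sub ecx, edx: ecx=13-38=-25
after shl ebx, 3: ebx=4<<3=32
after shr edx, 3: edx=38>>3=4
after shl edx, 3: edx=4<<3=32
after sub edx, ebx: edx=32-32=0
after add ecx, edx: ecx=(-25)+0=-25
after shl edx, 3: edx=0<<3=0
after imul ecx, 17: ecx=(-25)*17=-425
after xor ecx, edx: ecx=(-425)^0=-425
after add ebx, ecx: ebx=32+(-425)=-393
after sub ebx, edx: ebx=(-393)-0=-393
halt.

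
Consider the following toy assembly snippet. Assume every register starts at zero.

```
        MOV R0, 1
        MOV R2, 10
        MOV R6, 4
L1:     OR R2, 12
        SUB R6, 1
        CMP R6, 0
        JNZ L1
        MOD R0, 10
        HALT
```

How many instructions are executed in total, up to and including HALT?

21

R0=1
R2=10
R6=4
R2=10|12=14
R6=4-1=3
CMP R6, 0  (cmp 3,0)
JNZ L1: taken
R2=14|12=14
R6=3-1=2
CMP R6, 0  (cmp 2,0)
JNZ L1: taken
R2=14|12=14
R6=2-1=1
CMP R6, 0  (cmp 1,0)
JNZ L1: taken
R2=14|12=14
R6=1-1=0
CMP R6, 0  (cmp 0,0)
JNZ L1: not taken
R0=1%10=1
halt.
Total executed instructions: 21.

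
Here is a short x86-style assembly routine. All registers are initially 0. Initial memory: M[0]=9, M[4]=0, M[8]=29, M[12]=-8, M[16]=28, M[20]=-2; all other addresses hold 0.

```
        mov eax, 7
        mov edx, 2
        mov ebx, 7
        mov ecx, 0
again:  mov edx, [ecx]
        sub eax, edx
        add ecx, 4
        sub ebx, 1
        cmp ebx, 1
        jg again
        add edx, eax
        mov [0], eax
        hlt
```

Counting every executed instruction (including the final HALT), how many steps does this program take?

after mov eax, 7: eax=7
after mov edx, 2: edx=2
after mov ebx, 7: ebx=7
after mov ecx, 0: ecx=0
after mov edx, [ecx]: edx=M[0]=9
after sub eax, edx: eax=7-9=-2
after add ecx, 4: ecx=0+4=4
after sub ebx, 1: ebx=7-1=6
cmp ebx, 1  (cmp 6,1)
jg again: taken
after mov edx, [ecx]: edx=M[4]=0
after sub eax, edx: eax=(-2)-0=-2
after add ecx, 4: ecx=4+4=8
after sub ebx, 1: ebx=6-1=5
cmp ebx, 1  (cmp 5,1)
jg again: taken
after mov edx, [ecx]: edx=M[8]=29
after sub eax, edx: eax=(-2)-29=-31
after add ecx, 4: ecx=8+4=12
after sub ebx, 1: ebx=5-1=4
cmp ebx, 1  (cmp 4,1)
jg again: taken
after mov edx, [ecx]: edx=M[12]=-8
after sub eax, edx: eax=(-31)-(-8)=-23
after add ecx, 4: ecx=12+4=16
after sub ebx, 1: ebx=4-1=3
cmp ebx, 1  (cmp 3,1)
jg again: taken
after mov edx, [ecx]: edx=M[16]=28
after sub eax, edx: eax=(-23)-28=-51
after add ecx, 4: ecx=16+4=20
after sub ebx, 1: ebx=3-1=2
cmp ebx, 1  (cmp 2,1)
jg again: taken
after mov edx, [ecx]: edx=M[20]=-2
after sub eax, edx: eax=(-51)-(-2)=-49
after add ecx, 4: ecx=20+4=24
after sub ebx, 1: ebx=2-1=1
cmp ebx, 1  (cmp 1,1)
jg again: not taken
after add edx, eax: edx=(-2)+(-49)=-51
mov [0], eax → M[0]=-49
halt.
Total executed instructions: 43.

43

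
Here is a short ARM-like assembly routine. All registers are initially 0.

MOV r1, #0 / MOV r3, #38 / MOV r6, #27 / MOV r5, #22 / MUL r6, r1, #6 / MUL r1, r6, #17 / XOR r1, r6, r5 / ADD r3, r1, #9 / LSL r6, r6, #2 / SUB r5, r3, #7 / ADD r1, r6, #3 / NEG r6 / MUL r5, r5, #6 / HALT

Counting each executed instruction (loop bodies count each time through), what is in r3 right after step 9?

after MOV r1, #0: r1=0
after MOV r3, #38: r3=38
after MOV r6, #27: r6=27
after MOV r5, #22: r5=22
after MUL r6, r1, #6: r6=0*6=0
after MUL r1, r6, #17: r1=0*17=0
after XOR r1, r6, r5: r1=0^22=22
after ADD r3, r1, #9: r3=22+9=31
after LSL r6, r6, #2: r6=0<<2=0
After step 9: r3 = 31.

31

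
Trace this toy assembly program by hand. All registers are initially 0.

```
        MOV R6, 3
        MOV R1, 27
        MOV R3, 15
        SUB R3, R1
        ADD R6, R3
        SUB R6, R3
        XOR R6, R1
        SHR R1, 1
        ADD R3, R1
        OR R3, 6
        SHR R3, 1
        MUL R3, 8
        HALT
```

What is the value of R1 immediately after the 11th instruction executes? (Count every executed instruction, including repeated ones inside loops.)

13

after MOV R6, 3: R6=3
after MOV R1, 27: R1=27
after MOV R3, 15: R3=15
after SUB R3, R1: R3=15-27=-12
after ADD R6, R3: R6=3+(-12)=-9
after SUB R6, R3: R6=(-9)-(-12)=3
after XOR R6, R1: R6=3^27=24
after SHR R1, 1: R1=27>>1=13
after ADD R3, R1: R3=(-12)+13=1
after OR R3, 6: R3=1|6=7
after SHR R3, 1: R3=7>>1=3
After step 11: R1 = 13.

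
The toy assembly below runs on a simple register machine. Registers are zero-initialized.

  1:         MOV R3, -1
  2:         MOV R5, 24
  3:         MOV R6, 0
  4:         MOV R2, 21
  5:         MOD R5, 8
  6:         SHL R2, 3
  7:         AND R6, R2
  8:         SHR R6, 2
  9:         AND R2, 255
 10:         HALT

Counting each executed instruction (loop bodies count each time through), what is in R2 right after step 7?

168

MOV R3, -1 → R3=-1
MOV R5, 24 → R5=24
MOV R6, 0 → R6=0
MOV R2, 21 → R2=21
MOD R5, 8 → R5=24%8=0
SHL R2, 3 → R2=21<<3=168
AND R6, R2 → R6=0&168=0
After step 7: R2 = 168.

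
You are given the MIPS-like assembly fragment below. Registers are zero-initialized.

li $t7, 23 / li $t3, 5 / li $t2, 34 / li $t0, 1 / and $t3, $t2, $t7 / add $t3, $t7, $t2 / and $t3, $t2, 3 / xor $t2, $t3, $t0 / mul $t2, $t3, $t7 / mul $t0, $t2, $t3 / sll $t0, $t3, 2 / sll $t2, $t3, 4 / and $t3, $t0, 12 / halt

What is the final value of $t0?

after li $t7, 23: $t7=23
after li $t3, 5: $t3=5
after li $t2, 34: $t2=34
after li $t0, 1: $t0=1
after and $t3, $t2, $t7: $t3=34&23=2
after add $t3, $t7, $t2: $t3=23+34=57
after and $t3, $t2, 3: $t3=34&3=2
after xor $t2, $t3, $t0: $t2=2^1=3
after mul $t2, $t3, $t7: $t2=2*23=46
after mul $t0, $t2, $t3: $t0=46*2=92
after sll $t0, $t3, 2: $t0=2<<2=8
after sll $t2, $t3, 4: $t2=2<<4=32
after and $t3, $t0, 12: $t3=8&12=8
halt.

8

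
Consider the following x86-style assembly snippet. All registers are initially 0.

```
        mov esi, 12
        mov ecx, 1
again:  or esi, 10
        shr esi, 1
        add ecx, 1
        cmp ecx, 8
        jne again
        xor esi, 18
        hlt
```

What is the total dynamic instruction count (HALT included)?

39

esi=12
ecx=1
esi=12|10=14
esi=14>>1=7
ecx=1+1=2
cmp ecx, 8  (cmp 2,8)
jne again: taken
esi=7|10=15
esi=15>>1=7
ecx=2+1=3
cmp ecx, 8  (cmp 3,8)
jne again: taken
esi=7|10=15
esi=15>>1=7
ecx=3+1=4
cmp ecx, 8  (cmp 4,8)
jne again: taken
esi=7|10=15
esi=15>>1=7
ecx=4+1=5
cmp ecx, 8  (cmp 5,8)
jne again: taken
esi=7|10=15
esi=15>>1=7
ecx=5+1=6
cmp ecx, 8  (cmp 6,8)
jne again: taken
esi=7|10=15
esi=15>>1=7
ecx=6+1=7
cmp ecx, 8  (cmp 7,8)
jne again: taken
esi=7|10=15
esi=15>>1=7
ecx=7+1=8
cmp ecx, 8  (cmp 8,8)
jne again: not taken
esi=7^18=21
halt.
Total executed instructions: 39.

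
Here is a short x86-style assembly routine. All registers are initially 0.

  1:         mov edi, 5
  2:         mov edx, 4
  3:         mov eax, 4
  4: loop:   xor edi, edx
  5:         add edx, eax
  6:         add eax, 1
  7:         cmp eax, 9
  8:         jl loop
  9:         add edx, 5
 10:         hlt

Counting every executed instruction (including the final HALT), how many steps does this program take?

30

mov edi, 5 → edi=5
mov edx, 4 → edx=4
mov eax, 4 → eax=4
xor edi, edx → edi=5^4=1
add edx, eax → edx=4+4=8
add eax, 1 → eax=4+1=5
cmp eax, 9  (cmp 5,9)
jl loop: taken
xor edi, edx → edi=1^8=9
add edx, eax → edx=8+5=13
add eax, 1 → eax=5+1=6
cmp eax, 9  (cmp 6,9)
jl loop: taken
xor edi, edx → edi=9^13=4
add edx, eax → edx=13+6=19
add eax, 1 → eax=6+1=7
cmp eax, 9  (cmp 7,9)
jl loop: taken
xor edi, edx → edi=4^19=23
add edx, eax → edx=19+7=26
add eax, 1 → eax=7+1=8
cmp eax, 9  (cmp 8,9)
jl loop: taken
xor edi, edx → edi=23^26=13
add edx, eax → edx=26+8=34
add eax, 1 → eax=8+1=9
cmp eax, 9  (cmp 9,9)
jl loop: not taken
add edx, 5 → edx=34+5=39
halt.
Total executed instructions: 30.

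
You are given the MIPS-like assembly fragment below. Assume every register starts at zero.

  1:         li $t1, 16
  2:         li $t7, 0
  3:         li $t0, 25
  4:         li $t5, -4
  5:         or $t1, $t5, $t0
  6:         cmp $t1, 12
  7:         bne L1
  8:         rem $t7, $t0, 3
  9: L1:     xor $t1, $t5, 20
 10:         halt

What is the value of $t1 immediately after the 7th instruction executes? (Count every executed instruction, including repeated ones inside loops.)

-3

li $t1, 16 → $t1=16
li $t7, 0 → $t7=0
li $t0, 25 → $t0=25
li $t5, -4 → $t5=-4
or $t1, $t5, $t0 → $t1=(-4)|25=-3
cmp $t1, 12  (cmp -3,12)
bne L1: taken
After step 7: $t1 = -3.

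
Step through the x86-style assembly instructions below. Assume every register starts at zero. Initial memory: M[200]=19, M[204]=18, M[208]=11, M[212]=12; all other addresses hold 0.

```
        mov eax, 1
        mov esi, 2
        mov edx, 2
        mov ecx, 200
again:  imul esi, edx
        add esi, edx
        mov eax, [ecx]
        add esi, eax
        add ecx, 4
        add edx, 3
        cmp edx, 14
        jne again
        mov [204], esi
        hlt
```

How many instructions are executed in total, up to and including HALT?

38

mov eax, 1 → eax=1
mov esi, 2 → esi=2
mov edx, 2 → edx=2
mov ecx, 200 → ecx=200
imul esi, edx → esi=2*2=4
add esi, edx → esi=4+2=6
mov eax, [ecx] → eax=M[200]=19
add esi, eax → esi=6+19=25
add ecx, 4 → ecx=200+4=204
add edx, 3 → edx=2+3=5
cmp edx, 14  (cmp 5,14)
jne again: taken
imul esi, edx → esi=25*5=125
add esi, edx → esi=125+5=130
mov eax, [ecx] → eax=M[204]=18
add esi, eax → esi=130+18=148
add ecx, 4 → ecx=204+4=208
add edx, 3 → edx=5+3=8
cmp edx, 14  (cmp 8,14)
jne again: taken
imul esi, edx → esi=148*8=1184
add esi, edx → esi=1184+8=1192
mov eax, [ecx] → eax=M[208]=11
add esi, eax → esi=1192+11=1203
add ecx, 4 → ecx=208+4=212
add edx, 3 → edx=8+3=11
cmp edx, 14  (cmp 11,14)
jne again: taken
imul esi, edx → esi=1203*11=13233
add esi, edx → esi=13233+11=13244
mov eax, [ecx] → eax=M[212]=12
add esi, eax → esi=13244+12=13256
add ecx, 4 → ecx=212+4=216
add edx, 3 → edx=11+3=14
cmp edx, 14  (cmp 14,14)
jne again: not taken
mov [204], esi → M[204]=13256
halt.
Total executed instructions: 38.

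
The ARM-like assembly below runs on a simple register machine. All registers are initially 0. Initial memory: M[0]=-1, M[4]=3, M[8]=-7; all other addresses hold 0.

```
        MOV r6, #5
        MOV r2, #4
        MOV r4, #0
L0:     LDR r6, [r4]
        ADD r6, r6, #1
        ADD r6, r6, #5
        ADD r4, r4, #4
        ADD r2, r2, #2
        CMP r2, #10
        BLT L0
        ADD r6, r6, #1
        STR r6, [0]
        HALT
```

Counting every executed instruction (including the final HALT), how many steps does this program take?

r6=5
r2=4
r4=0
r6=M[0]=-1
r6=(-1)+1=0
r6=0+5=5
r4=0+4=4
r2=4+2=6
CMP r2, #10  (cmp 6,10)
BLT L0: taken
r6=M[4]=3
r6=3+1=4
r6=4+5=9
r4=4+4=8
r2=6+2=8
CMP r2, #10  (cmp 8,10)
BLT L0: taken
r6=M[8]=-7
r6=(-7)+1=-6
r6=(-6)+5=-1
r4=8+4=12
r2=8+2=10
CMP r2, #10  (cmp 10,10)
BLT L0: not taken
r6=(-1)+1=0
STR r6, [0] → M[0]=0
halt.
Total executed instructions: 27.

27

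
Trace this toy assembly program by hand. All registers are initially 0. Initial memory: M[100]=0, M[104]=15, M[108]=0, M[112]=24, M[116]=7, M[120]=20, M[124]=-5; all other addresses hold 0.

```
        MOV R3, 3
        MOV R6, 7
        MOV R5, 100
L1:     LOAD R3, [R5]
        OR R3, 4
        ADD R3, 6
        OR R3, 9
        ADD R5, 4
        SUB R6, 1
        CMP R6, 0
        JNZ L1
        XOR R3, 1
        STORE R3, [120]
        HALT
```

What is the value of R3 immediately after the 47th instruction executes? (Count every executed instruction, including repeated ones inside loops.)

MOV R3, 3 → R3=3
MOV R6, 7 → R6=7
MOV R5, 100 → R5=100
LOAD R3, [R5] → R3=M[100]=0
OR R3, 4 → R3=0|4=4
ADD R3, 6 → R3=4+6=10
OR R3, 9 → R3=10|9=11
ADD R5, 4 → R5=100+4=104
SUB R6, 1 → R6=7-1=6
CMP R6, 0  (cmp 6,0)
JNZ L1: taken
LOAD R3, [R5] → R3=M[104]=15
OR R3, 4 → R3=15|4=15
ADD R3, 6 → R3=15+6=21
OR R3, 9 → R3=21|9=29
ADD R5, 4 → R5=104+4=108
SUB R6, 1 → R6=6-1=5
CMP R6, 0  (cmp 5,0)
JNZ L1: taken
LOAD R3, [R5] → R3=M[108]=0
OR R3, 4 → R3=0|4=4
ADD R3, 6 → R3=4+6=10
OR R3, 9 → R3=10|9=11
ADD R5, 4 → R5=108+4=112
SUB R6, 1 → R6=5-1=4
CMP R6, 0  (cmp 4,0)
JNZ L1: taken
LOAD R3, [R5] → R3=M[112]=24
OR R3, 4 → R3=24|4=28
ADD R3, 6 → R3=28+6=34
OR R3, 9 → R3=34|9=43
ADD R5, 4 → R5=112+4=116
SUB R6, 1 → R6=4-1=3
CMP R6, 0  (cmp 3,0)
JNZ L1: taken
LOAD R3, [R5] → R3=M[116]=7
OR R3, 4 → R3=7|4=7
ADD R3, 6 → R3=7+6=13
OR R3, 9 → R3=13|9=13
ADD R5, 4 → R5=116+4=120
SUB R6, 1 → R6=3-1=2
CMP R6, 0  (cmp 2,0)
JNZ L1: taken
LOAD R3, [R5] → R3=M[120]=20
OR R3, 4 → R3=20|4=20
ADD R3, 6 → R3=20+6=26
OR R3, 9 → R3=26|9=27
After step 47: R3 = 27.

27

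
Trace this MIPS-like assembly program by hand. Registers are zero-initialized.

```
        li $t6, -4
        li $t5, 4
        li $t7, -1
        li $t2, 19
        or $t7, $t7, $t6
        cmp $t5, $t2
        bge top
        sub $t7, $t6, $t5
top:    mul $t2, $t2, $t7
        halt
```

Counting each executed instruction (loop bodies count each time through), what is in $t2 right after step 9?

li $t6, -4 → $t6=-4
li $t5, 4 → $t5=4
li $t7, -1 → $t7=-1
li $t2, 19 → $t2=19
or $t7, $t7, $t6 → $t7=(-1)|(-4)=-1
cmp $t5, $t2  (cmp 4,19)
bge top: not taken
sub $t7, $t6, $t5 → $t7=(-4)-4=-8
mul $t2, $t2, $t7 → $t2=19*(-8)=-152
After step 9: $t2 = -152.

-152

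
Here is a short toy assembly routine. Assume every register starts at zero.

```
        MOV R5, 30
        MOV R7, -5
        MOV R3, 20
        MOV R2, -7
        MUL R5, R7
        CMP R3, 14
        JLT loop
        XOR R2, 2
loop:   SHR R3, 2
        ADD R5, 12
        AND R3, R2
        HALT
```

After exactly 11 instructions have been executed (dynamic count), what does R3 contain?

R5=30
R7=-5
R3=20
R2=-7
R5=30*(-5)=-150
CMP R3, 14  (cmp 20,14)
JLT loop: not taken
R2=(-7)^2=-5
R3=20>>2=5
R5=(-150)+12=-138
R3=5&(-5)=1
After step 11: R3 = 1.

1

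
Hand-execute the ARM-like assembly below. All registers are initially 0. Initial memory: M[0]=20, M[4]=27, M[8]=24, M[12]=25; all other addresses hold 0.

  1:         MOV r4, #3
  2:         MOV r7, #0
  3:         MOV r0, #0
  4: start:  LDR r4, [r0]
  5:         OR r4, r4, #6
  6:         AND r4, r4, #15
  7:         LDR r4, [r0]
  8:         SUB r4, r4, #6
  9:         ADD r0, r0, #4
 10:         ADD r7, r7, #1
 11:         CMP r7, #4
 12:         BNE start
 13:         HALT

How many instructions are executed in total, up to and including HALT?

40

r4=3
r7=0
r0=0
r4=M[0]=20
r4=20|6=22
r4=22&15=6
r4=M[0]=20
r4=20-6=14
r0=0+4=4
r7=0+1=1
CMP r7, #4  (cmp 1,4)
BNE start: taken
r4=M[4]=27
r4=27|6=31
r4=31&15=15
r4=M[4]=27
r4=27-6=21
r0=4+4=8
r7=1+1=2
CMP r7, #4  (cmp 2,4)
BNE start: taken
r4=M[8]=24
r4=24|6=30
r4=30&15=14
r4=M[8]=24
r4=24-6=18
r0=8+4=12
r7=2+1=3
CMP r7, #4  (cmp 3,4)
BNE start: taken
r4=M[12]=25
r4=25|6=31
r4=31&15=15
r4=M[12]=25
r4=25-6=19
r0=12+4=16
r7=3+1=4
CMP r7, #4  (cmp 4,4)
BNE start: not taken
halt.
Total executed instructions: 40.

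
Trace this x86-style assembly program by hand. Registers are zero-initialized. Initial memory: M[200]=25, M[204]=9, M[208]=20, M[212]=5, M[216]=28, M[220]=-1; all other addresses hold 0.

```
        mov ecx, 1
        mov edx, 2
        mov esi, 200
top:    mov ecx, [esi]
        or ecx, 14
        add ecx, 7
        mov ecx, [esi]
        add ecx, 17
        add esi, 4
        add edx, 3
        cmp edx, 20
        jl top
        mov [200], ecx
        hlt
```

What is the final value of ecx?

ecx=1
edx=2
esi=200
ecx=M[200]=25
ecx=25|14=31
ecx=31+7=38
ecx=M[200]=25
ecx=25+17=42
esi=200+4=204
edx=2+3=5
cmp edx, 20  (cmp 5,20)
jl top: taken
ecx=M[204]=9
ecx=9|14=15
ecx=15+7=22
ecx=M[204]=9
ecx=9+17=26
esi=204+4=208
edx=5+3=8
cmp edx, 20  (cmp 8,20)
jl top: taken
ecx=M[208]=20
ecx=20|14=30
ecx=30+7=37
ecx=M[208]=20
ecx=20+17=37
esi=208+4=212
edx=8+3=11
cmp edx, 20  (cmp 11,20)
jl top: taken
ecx=M[212]=5
ecx=5|14=15
ecx=15+7=22
ecx=M[212]=5
ecx=5+17=22
esi=212+4=216
edx=11+3=14
cmp edx, 20  (cmp 14,20)
jl top: taken
ecx=M[216]=28
ecx=28|14=30
ecx=30+7=37
ecx=M[216]=28
ecx=28+17=45
esi=216+4=220
edx=14+3=17
cmp edx, 20  (cmp 17,20)
jl top: taken
ecx=M[220]=-1
ecx=(-1)|14=-1
ecx=(-1)+7=6
ecx=M[220]=-1
ecx=(-1)+17=16
esi=220+4=224
edx=17+3=20
cmp edx, 20  (cmp 20,20)
jl top: not taken
mov [200], ecx → M[200]=16
halt.

16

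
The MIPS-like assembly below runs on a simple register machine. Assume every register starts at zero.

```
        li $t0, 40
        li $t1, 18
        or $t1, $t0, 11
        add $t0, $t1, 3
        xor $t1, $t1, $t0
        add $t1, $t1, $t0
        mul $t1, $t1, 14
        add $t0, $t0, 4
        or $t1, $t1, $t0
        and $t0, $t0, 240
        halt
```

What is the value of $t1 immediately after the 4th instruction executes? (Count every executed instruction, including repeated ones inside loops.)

after li $t0, 40: $t0=40
after li $t1, 18: $t1=18
after or $t1, $t0, 11: $t1=40|11=43
after add $t0, $t1, 3: $t0=43+3=46
After step 4: $t1 = 43.

43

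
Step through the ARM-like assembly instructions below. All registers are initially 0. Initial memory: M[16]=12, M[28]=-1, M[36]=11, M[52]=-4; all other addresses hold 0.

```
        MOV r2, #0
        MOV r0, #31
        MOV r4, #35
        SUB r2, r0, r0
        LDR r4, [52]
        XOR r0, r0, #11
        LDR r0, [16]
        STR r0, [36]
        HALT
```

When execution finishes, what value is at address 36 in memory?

12

r2=0
r0=31
r4=35
r2=31-31=0
r4=M[52]=-4
r0=31^11=20
r0=M[16]=12
STR r0, [36] → M[36]=12
halt.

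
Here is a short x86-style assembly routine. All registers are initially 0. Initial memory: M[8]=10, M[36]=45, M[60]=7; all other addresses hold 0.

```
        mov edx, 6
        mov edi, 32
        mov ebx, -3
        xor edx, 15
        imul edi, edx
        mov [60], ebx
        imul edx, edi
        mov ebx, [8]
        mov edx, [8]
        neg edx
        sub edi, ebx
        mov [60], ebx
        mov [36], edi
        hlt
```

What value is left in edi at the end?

edx=6
edi=32
ebx=-3
edx=6^15=9
edi=32*9=288
mov [60], ebx → M[60]=-3
edx=9*288=2592
ebx=M[8]=10
edx=M[8]=10
edx=-(10)=-10
edi=288-10=278
mov [60], ebx → M[60]=10
mov [36], edi → M[36]=278
halt.

278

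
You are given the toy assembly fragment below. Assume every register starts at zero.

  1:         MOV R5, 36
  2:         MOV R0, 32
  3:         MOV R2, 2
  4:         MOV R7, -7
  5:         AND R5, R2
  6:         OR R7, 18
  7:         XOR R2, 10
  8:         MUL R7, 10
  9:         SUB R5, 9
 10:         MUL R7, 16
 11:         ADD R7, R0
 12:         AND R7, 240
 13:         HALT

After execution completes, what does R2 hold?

after MOV R5, 36: R5=36
after MOV R0, 32: R0=32
after MOV R2, 2: R2=2
after MOV R7, -7: R7=-7
after AND R5, R2: R5=36&2=0
after OR R7, 18: R7=(-7)|18=-5
after XOR R2, 10: R2=2^10=8
after MUL R7, 10: R7=(-5)*10=-50
after SUB R5, 9: R5=0-9=-9
after MUL R7, 16: R7=(-50)*16=-800
after ADD R7, R0: R7=(-800)+32=-768
after AND R7, 240: R7=(-768)&240=0
halt.

8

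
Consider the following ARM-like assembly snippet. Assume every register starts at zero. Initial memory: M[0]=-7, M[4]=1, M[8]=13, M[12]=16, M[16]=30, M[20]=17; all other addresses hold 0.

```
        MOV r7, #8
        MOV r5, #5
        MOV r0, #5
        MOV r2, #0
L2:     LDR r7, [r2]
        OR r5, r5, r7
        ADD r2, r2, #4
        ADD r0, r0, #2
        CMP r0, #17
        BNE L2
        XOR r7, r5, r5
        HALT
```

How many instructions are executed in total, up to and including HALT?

42

r7=8
r5=5
r0=5
r2=0
r7=M[0]=-7
r5=5|(-7)=-3
r2=0+4=4
r0=5+2=7
CMP r0, #17  (cmp 7,17)
BNE L2: taken
r7=M[4]=1
r5=(-3)|1=-3
r2=4+4=8
r0=7+2=9
CMP r0, #17  (cmp 9,17)
BNE L2: taken
r7=M[8]=13
r5=(-3)|13=-3
r2=8+4=12
r0=9+2=11
CMP r0, #17  (cmp 11,17)
BNE L2: taken
r7=M[12]=16
r5=(-3)|16=-3
r2=12+4=16
r0=11+2=13
CMP r0, #17  (cmp 13,17)
BNE L2: taken
r7=M[16]=30
r5=(-3)|30=-1
r2=16+4=20
r0=13+2=15
CMP r0, #17  (cmp 15,17)
BNE L2: taken
r7=M[20]=17
r5=(-1)|17=-1
r2=20+4=24
r0=15+2=17
CMP r0, #17  (cmp 17,17)
BNE L2: not taken
r7=(-1)^(-1)=0
halt.
Total executed instructions: 42.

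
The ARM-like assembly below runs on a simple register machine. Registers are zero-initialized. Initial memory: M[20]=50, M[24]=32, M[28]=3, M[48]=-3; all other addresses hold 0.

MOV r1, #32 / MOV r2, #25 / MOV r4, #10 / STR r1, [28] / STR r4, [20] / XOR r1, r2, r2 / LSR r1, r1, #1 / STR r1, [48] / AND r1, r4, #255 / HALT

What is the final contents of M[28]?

after MOV r1, #32: r1=32
after MOV r2, #25: r2=25
after MOV r4, #10: r4=10
STR r1, [28] → M[28]=32
STR r4, [20] → M[20]=10
after XOR r1, r2, r2: r1=25^25=0
after LSR r1, r1, #1: r1=0>>1=0
STR r1, [48] → M[48]=0
after AND r1, r4, #255: r1=10&255=10
halt.

32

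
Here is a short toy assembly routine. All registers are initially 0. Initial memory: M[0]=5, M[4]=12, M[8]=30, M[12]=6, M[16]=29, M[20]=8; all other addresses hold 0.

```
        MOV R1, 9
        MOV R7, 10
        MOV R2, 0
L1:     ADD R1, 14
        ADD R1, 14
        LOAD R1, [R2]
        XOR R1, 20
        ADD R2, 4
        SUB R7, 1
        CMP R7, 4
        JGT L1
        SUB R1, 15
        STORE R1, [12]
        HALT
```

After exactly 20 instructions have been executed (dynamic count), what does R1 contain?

38

R1=9
R7=10
R2=0
R1=9+14=23
R1=23+14=37
R1=M[0]=5
R1=5^20=17
R2=0+4=4
R7=10-1=9
CMP R7, 4  (cmp 9,4)
JGT L1: taken
R1=17+14=31
R1=31+14=45
R1=M[4]=12
R1=12^20=24
R2=4+4=8
R7=9-1=8
CMP R7, 4  (cmp 8,4)
JGT L1: taken
R1=24+14=38
After step 20: R1 = 38.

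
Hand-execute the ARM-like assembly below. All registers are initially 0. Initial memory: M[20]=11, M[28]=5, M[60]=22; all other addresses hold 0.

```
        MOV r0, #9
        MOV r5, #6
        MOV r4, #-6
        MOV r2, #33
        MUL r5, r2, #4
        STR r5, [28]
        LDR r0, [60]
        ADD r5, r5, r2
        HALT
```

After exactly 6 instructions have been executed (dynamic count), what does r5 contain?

132

MOV r0, #9 → r0=9
MOV r5, #6 → r5=6
MOV r4, #-6 → r4=-6
MOV r2, #33 → r2=33
MUL r5, r2, #4 → r5=33*4=132
STR r5, [28] → M[28]=132
After step 6: r5 = 132.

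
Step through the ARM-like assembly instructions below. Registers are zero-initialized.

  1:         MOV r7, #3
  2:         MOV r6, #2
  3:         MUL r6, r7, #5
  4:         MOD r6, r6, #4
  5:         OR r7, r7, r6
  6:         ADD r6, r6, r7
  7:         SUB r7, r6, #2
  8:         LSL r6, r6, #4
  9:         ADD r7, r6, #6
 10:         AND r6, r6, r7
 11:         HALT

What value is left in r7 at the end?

102

after MOV r7, #3: r7=3
after MOV r6, #2: r6=2
after MUL r6, r7, #5: r6=3*5=15
after MOD r6, r6, #4: r6=15%4=3
after OR r7, r7, r6: r7=3|3=3
after ADD r6, r6, r7: r6=3+3=6
after SUB r7, r6, #2: r7=6-2=4
after LSL r6, r6, #4: r6=6<<4=96
after ADD r7, r6, #6: r7=96+6=102
after AND r6, r6, r7: r6=96&102=96
halt.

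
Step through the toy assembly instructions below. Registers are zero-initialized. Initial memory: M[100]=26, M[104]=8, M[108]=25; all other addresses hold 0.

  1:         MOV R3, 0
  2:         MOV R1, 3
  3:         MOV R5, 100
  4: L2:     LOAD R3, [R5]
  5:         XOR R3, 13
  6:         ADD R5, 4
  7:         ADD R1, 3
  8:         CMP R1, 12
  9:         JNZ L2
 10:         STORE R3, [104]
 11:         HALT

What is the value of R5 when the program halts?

R3=0
R1=3
R5=100
R3=M[100]=26
R3=26^13=23
R5=100+4=104
R1=3+3=6
CMP R1, 12  (cmp 6,12)
JNZ L2: taken
R3=M[104]=8
R3=8^13=5
R5=104+4=108
R1=6+3=9
CMP R1, 12  (cmp 9,12)
JNZ L2: taken
R3=M[108]=25
R3=25^13=20
R5=108+4=112
R1=9+3=12
CMP R1, 12  (cmp 12,12)
JNZ L2: not taken
STORE R3, [104] → M[104]=20
halt.

112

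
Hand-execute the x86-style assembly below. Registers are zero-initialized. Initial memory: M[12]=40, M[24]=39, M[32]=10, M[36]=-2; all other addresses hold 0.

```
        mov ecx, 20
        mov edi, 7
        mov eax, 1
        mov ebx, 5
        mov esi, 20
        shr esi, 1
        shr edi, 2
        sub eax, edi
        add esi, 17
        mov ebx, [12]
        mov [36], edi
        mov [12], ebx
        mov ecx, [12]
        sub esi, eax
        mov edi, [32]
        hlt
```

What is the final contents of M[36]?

ecx=20
edi=7
eax=1
ebx=5
esi=20
esi=20>>1=10
edi=7>>2=1
eax=1-1=0
esi=10+17=27
ebx=M[12]=40
mov [36], edi → M[36]=1
mov [12], ebx → M[12]=40
ecx=M[12]=40
esi=27-0=27
edi=M[32]=10
halt.

1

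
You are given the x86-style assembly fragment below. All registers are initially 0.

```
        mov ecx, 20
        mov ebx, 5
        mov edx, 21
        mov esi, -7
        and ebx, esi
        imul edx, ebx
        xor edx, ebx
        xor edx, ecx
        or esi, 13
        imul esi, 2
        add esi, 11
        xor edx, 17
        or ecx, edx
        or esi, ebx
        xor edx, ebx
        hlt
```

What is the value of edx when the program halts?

mov ecx, 20 → ecx=20
mov ebx, 5 → ebx=5
mov edx, 21 → edx=21
mov esi, -7 → esi=-7
and ebx, esi → ebx=5&(-7)=1
imul edx, ebx → edx=21*1=21
xor edx, ebx → edx=21^1=20
xor edx, ecx → edx=20^20=0
or esi, 13 → esi=(-7)|13=-3
imul esi, 2 → esi=(-3)*2=-6
add esi, 11 → esi=(-6)+11=5
xor edx, 17 → edx=0^17=17
or ecx, edx → ecx=20|17=21
or esi, ebx → esi=5|1=5
xor edx, ebx → edx=17^1=16
halt.

16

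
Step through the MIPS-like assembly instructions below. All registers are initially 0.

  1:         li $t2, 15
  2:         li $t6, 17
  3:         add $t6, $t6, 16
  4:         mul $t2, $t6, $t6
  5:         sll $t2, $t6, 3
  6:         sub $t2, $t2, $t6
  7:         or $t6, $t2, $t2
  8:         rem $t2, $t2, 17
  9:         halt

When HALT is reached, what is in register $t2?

$t2=15
$t6=17
$t6=17+16=33
$t2=33*33=1089
$t2=33<<3=264
$t2=264-33=231
$t6=231|231=231
$t2=231%17=10
halt.

10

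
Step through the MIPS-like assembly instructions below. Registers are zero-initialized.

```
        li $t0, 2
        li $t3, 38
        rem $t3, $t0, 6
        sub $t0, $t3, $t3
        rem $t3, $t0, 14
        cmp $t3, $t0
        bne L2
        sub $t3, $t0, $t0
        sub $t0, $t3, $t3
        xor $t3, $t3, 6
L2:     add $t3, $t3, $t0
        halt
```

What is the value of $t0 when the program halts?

$t0=2
$t3=38
$t3=2%6=2
$t0=2-2=0
$t3=0%14=0
cmp $t3, $t0  (cmp 0,0)
bne L2: not taken
$t3=0-0=0
$t0=0-0=0
$t3=0^6=6
$t3=6+0=6
halt.

0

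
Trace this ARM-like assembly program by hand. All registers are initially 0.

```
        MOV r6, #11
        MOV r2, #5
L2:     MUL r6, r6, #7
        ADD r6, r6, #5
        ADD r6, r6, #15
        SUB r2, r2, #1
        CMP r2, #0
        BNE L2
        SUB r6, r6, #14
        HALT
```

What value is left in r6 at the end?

MOV r6, #11 → r6=11
MOV r2, #5 → r2=5
MUL r6, r6, #7 → r6=11*7=77
ADD r6, r6, #5 → r6=77+5=82
ADD r6, r6, #15 → r6=82+15=97
SUB r2, r2, #1 → r2=5-1=4
CMP r2, #0  (cmp 4,0)
BNE L2: taken
MUL r6, r6, #7 → r6=97*7=679
ADD r6, r6, #5 → r6=679+5=684
ADD r6, r6, #15 → r6=684+15=699
SUB r2, r2, #1 → r2=4-1=3
CMP r2, #0  (cmp 3,0)
BNE L2: taken
MUL r6, r6, #7 → r6=699*7=4893
ADD r6, r6, #5 → r6=4893+5=4898
ADD r6, r6, #15 → r6=4898+15=4913
SUB r2, r2, #1 → r2=3-1=2
CMP r2, #0  (cmp 2,0)
BNE L2: taken
MUL r6, r6, #7 → r6=4913*7=34391
ADD r6, r6, #5 → r6=34391+5=34396
ADD r6, r6, #15 → r6=34396+15=34411
SUB r2, r2, #1 → r2=2-1=1
CMP r2, #0  (cmp 1,0)
BNE L2: taken
MUL r6, r6, #7 → r6=34411*7=240877
ADD r6, r6, #5 → r6=240877+5=240882
ADD r6, r6, #15 → r6=240882+15=240897
SUB r2, r2, #1 → r2=1-1=0
CMP r2, #0  (cmp 0,0)
BNE L2: not taken
SUB r6, r6, #14 → r6=240897-14=240883
halt.

240883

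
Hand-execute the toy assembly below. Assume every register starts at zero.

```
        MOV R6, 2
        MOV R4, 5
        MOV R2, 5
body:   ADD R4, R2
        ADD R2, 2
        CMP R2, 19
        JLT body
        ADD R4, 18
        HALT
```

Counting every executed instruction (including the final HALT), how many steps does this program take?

after MOV R6, 2: R6=2
after MOV R4, 5: R4=5
after MOV R2, 5: R2=5
after ADD R4, R2: R4=5+5=10
after ADD R2, 2: R2=5+2=7
CMP R2, 19  (cmp 7,19)
JLT body: taken
after ADD R4, R2: R4=10+7=17
after ADD R2, 2: R2=7+2=9
CMP R2, 19  (cmp 9,19)
JLT body: taken
after ADD R4, R2: R4=17+9=26
after ADD R2, 2: R2=9+2=11
CMP R2, 19  (cmp 11,19)
JLT body: taken
after ADD R4, R2: R4=26+11=37
after ADD R2, 2: R2=11+2=13
CMP R2, 19  (cmp 13,19)
JLT body: taken
after ADD R4, R2: R4=37+13=50
after ADD R2, 2: R2=13+2=15
CMP R2, 19  (cmp 15,19)
JLT body: taken
after ADD R4, R2: R4=50+15=65
after ADD R2, 2: R2=15+2=17
CMP R2, 19  (cmp 17,19)
JLT body: taken
after ADD R4, R2: R4=65+17=82
after ADD R2, 2: R2=17+2=19
CMP R2, 19  (cmp 19,19)
JLT body: not taken
after ADD R4, 18: R4=82+18=100
halt.
Total executed instructions: 33.

33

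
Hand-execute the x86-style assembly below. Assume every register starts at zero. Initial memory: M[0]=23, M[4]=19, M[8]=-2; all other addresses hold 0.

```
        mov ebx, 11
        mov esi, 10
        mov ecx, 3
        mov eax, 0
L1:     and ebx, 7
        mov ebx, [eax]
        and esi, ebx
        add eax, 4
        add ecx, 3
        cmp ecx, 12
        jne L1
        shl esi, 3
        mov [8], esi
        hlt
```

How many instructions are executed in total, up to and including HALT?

28

mov ebx, 11 → ebx=11
mov esi, 10 → esi=10
mov ecx, 3 → ecx=3
mov eax, 0 → eax=0
and ebx, 7 → ebx=11&7=3
mov ebx, [eax] → ebx=M[0]=23
and esi, ebx → esi=10&23=2
add eax, 4 → eax=0+4=4
add ecx, 3 → ecx=3+3=6
cmp ecx, 12  (cmp 6,12)
jne L1: taken
and ebx, 7 → ebx=23&7=7
mov ebx, [eax] → ebx=M[4]=19
and esi, ebx → esi=2&19=2
add eax, 4 → eax=4+4=8
add ecx, 3 → ecx=6+3=9
cmp ecx, 12  (cmp 9,12)
jne L1: taken
and ebx, 7 → ebx=19&7=3
mov ebx, [eax] → ebx=M[8]=-2
and esi, ebx → esi=2&(-2)=2
add eax, 4 → eax=8+4=12
add ecx, 3 → ecx=9+3=12
cmp ecx, 12  (cmp 12,12)
jne L1: not taken
shl esi, 3 → esi=2<<3=16
mov [8], esi → M[8]=16
halt.
Total executed instructions: 28.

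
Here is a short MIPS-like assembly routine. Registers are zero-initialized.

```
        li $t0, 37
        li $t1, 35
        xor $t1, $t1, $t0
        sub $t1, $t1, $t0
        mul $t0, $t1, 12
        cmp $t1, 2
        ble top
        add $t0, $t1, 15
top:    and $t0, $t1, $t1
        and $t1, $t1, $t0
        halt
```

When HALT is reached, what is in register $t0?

-31

after li $t0, 37: $t0=37
after li $t1, 35: $t1=35
after xor $t1, $t1, $t0: $t1=35^37=6
after sub $t1, $t1, $t0: $t1=6-37=-31
after mul $t0, $t1, 12: $t0=(-31)*12=-372
cmp $t1, 2  (cmp -31,2)
ble top: taken
after and $t0, $t1, $t1: $t0=(-31)&(-31)=-31
after and $t1, $t1, $t0: $t1=(-31)&(-31)=-31
halt.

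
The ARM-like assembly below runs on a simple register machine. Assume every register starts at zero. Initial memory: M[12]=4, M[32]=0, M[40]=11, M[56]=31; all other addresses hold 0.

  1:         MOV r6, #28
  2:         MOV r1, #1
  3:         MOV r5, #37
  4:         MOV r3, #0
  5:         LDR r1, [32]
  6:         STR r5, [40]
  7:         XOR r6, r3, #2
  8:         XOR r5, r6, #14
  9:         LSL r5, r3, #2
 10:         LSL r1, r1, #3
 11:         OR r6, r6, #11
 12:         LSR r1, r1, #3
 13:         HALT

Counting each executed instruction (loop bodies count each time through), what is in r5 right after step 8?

12

after MOV r6, #28: r6=28
after MOV r1, #1: r1=1
after MOV r5, #37: r5=37
after MOV r3, #0: r3=0
after LDR r1, [32]: r1=M[32]=0
STR r5, [40] → M[40]=37
after XOR r6, r3, #2: r6=0^2=2
after XOR r5, r6, #14: r5=2^14=12
After step 8: r5 = 12.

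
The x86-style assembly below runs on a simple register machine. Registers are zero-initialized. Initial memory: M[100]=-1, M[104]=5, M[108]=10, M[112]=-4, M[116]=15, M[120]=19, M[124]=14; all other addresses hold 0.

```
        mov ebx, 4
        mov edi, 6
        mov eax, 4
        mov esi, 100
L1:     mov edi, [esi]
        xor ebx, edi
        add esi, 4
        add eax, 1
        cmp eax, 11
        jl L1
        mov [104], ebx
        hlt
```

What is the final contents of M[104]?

after mov ebx, 4: ebx=4
after mov edi, 6: edi=6
after mov eax, 4: eax=4
after mov esi, 100: esi=100
after mov edi, [esi]: edi=M[100]=-1
after xor ebx, edi: ebx=4^(-1)=-5
after add esi, 4: esi=100+4=104
after add eax, 1: eax=4+1=5
cmp eax, 11  (cmp 5,11)
jl L1: taken
after mov edi, [esi]: edi=M[104]=5
after xor ebx, edi: ebx=(-5)^5=-2
after add esi, 4: esi=104+4=108
after add eax, 1: eax=5+1=6
cmp eax, 11  (cmp 6,11)
jl L1: taken
after mov edi, [esi]: edi=M[108]=10
after xor ebx, edi: ebx=(-2)^10=-12
after add esi, 4: esi=108+4=112
after add eax, 1: eax=6+1=7
cmp eax, 11  (cmp 7,11)
jl L1: taken
after mov edi, [esi]: edi=M[112]=-4
after xor ebx, edi: ebx=(-12)^(-4)=8
after add esi, 4: esi=112+4=116
after add eax, 1: eax=7+1=8
cmp eax, 11  (cmp 8,11)
jl L1: taken
after mov edi, [esi]: edi=M[116]=15
after xor ebx, edi: ebx=8^15=7
after add esi, 4: esi=116+4=120
after add eax, 1: eax=8+1=9
cmp eax, 11  (cmp 9,11)
jl L1: taken
after mov edi, [esi]: edi=M[120]=19
after xor ebx, edi: ebx=7^19=20
after add esi, 4: esi=120+4=124
after add eax, 1: eax=9+1=10
cmp eax, 11  (cmp 10,11)
jl L1: taken
after mov edi, [esi]: edi=M[124]=14
after xor ebx, edi: ebx=20^14=26
after add esi, 4: esi=124+4=128
after add eax, 1: eax=10+1=11
cmp eax, 11  (cmp 11,11)
jl L1: not taken
mov [104], ebx → M[104]=26
halt.

26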